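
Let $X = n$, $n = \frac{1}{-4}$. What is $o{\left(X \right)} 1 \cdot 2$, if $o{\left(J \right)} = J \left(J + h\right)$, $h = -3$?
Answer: $\frac{13}{8} \approx 1.625$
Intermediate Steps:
$n = - \frac{1}{4} \approx -0.25$
$X = - \frac{1}{4} \approx -0.25$
$o{\left(J \right)} = J \left(-3 + J\right)$ ($o{\left(J \right)} = J \left(J - 3\right) = J \left(-3 + J\right)$)
$o{\left(X \right)} 1 \cdot 2 = - \frac{-3 - \frac{1}{4}}{4} \cdot 1 \cdot 2 = \left(- \frac{1}{4}\right) \left(- \frac{13}{4}\right) 1 \cdot 2 = \frac{13}{16} \cdot 1 \cdot 2 = \frac{13}{16} \cdot 2 = \frac{13}{8}$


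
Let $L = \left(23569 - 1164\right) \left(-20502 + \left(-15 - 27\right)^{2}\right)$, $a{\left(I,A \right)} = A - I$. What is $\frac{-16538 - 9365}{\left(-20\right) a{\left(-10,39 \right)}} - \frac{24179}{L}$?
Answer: $\frac{1087474782109}{41142839220} \approx 26.432$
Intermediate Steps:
$L = -419824890$ ($L = 22405 \left(-20502 + \left(-42\right)^{2}\right) = 22405 \left(-20502 + 1764\right) = 22405 \left(-18738\right) = -419824890$)
$\frac{-16538 - 9365}{\left(-20\right) a{\left(-10,39 \right)}} - \frac{24179}{L} = \frac{-16538 - 9365}{\left(-20\right) \left(39 - -10\right)} - \frac{24179}{-419824890} = - \frac{25903}{\left(-20\right) \left(39 + 10\right)} - - \frac{24179}{419824890} = - \frac{25903}{\left(-20\right) 49} + \frac{24179}{419824890} = - \frac{25903}{-980} + \frac{24179}{419824890} = \left(-25903\right) \left(- \frac{1}{980}\right) + \frac{24179}{419824890} = \frac{25903}{980} + \frac{24179}{419824890} = \frac{1087474782109}{41142839220}$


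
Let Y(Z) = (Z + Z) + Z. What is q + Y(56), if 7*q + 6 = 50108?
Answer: 51278/7 ≈ 7325.4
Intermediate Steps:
q = 50102/7 (q = -6/7 + (⅐)*50108 = -6/7 + 50108/7 = 50102/7 ≈ 7157.4)
Y(Z) = 3*Z (Y(Z) = 2*Z + Z = 3*Z)
q + Y(56) = 50102/7 + 3*56 = 50102/7 + 168 = 51278/7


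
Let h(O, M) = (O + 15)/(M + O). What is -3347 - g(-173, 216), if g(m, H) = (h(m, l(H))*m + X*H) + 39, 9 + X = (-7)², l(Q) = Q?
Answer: -544452/43 ≈ -12662.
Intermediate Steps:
X = 40 (X = -9 + (-7)² = -9 + 49 = 40)
h(O, M) = (15 + O)/(M + O)
g(m, H) = 39 + 40*H + m*(15 + m)/(H + m) (g(m, H) = (((15 + m)/(H + m))*m + 40*H) + 39 = (m*(15 + m)/(H + m) + 40*H) + 39 = (40*H + m*(15 + m)/(H + m)) + 39 = 39 + 40*H + m*(15 + m)/(H + m))
-3347 - g(-173, 216) = -3347 - (-173*(15 - 173) + (39 + 40*216)*(216 - 173))/(216 - 173) = -3347 - (-173*(-158) + (39 + 8640)*43)/43 = -3347 - (27334 + 8679*43)/43 = -3347 - (27334 + 373197)/43 = -3347 - 400531/43 = -544452/43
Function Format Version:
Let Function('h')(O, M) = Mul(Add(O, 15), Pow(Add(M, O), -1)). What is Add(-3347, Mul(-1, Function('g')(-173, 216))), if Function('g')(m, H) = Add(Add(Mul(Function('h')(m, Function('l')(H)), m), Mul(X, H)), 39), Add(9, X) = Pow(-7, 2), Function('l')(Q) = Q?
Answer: Rational(-544452, 43) ≈ -12662.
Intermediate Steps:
X = 40 (X = Add(-9, Pow(-7, 2)) = Add(-9, 49) = 40)
Function('h')(O, M) = Mul(Pow(Add(M, O), -1), Add(15, O)) (Function('h')(O, M) = Mul(Add(15, O), Pow(Add(M, O), -1)) = Mul(Pow(Add(M, O), -1), Add(15, O)))
Function('g')(m, H) = Add(39, Mul(40, H), Mul(m, Pow(Add(H, m), -1), Add(15, m))) (Function('g')(m, H) = Add(Add(Mul(Mul(Pow(Add(H, m), -1), Add(15, m)), m), Mul(40, H)), 39) = Add(Add(Mul(m, Pow(Add(H, m), -1), Add(15, m)), Mul(40, H)), 39) = Add(Add(Mul(40, H), Mul(m, Pow(Add(H, m), -1), Add(15, m))), 39) = Add(39, Mul(40, H), Mul(m, Pow(Add(H, m), -1), Add(15, m))))
Add(-3347, Mul(-1, Function('g')(-173, 216))) = Add(-3347, Mul(-1, Mul(Pow(Add(216, -173), -1), Add(Mul(-173, Add(15, -173)), Mul(Add(39, Mul(40, 216)), Add(216, -173)))))) = Add(-3347, Mul(-1, Mul(Pow(43, -1), Add(Mul(-173, -158), Mul(Add(39, 8640), 43))))) = Add(-3347, Mul(-1, Mul(Rational(1, 43), Add(27334, Mul(8679, 43))))) = Add(-3347, Mul(-1, Mul(Rational(1, 43), Add(27334, 373197)))) = Add(-3347, Mul(-1, Mul(Rational(1, 43), 400531))) = Add(-3347, Mul(-1, Rational(400531, 43))) = Add(-3347, Rational(-400531, 43)) = Rational(-544452, 43)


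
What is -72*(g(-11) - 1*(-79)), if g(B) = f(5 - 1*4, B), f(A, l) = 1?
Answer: -5760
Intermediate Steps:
g(B) = 1
-72*(g(-11) - 1*(-79)) = -72*(1 - 1*(-79)) = -72*(1 + 79) = -72*80 = -5760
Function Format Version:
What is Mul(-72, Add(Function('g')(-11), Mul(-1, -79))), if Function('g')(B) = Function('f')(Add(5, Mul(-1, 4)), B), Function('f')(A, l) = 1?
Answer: -5760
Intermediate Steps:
Function('g')(B) = 1
Mul(-72, Add(Function('g')(-11), Mul(-1, -79))) = Mul(-72, Add(1, Mul(-1, -79))) = Mul(-72, Add(1, 79)) = Mul(-72, 80) = -5760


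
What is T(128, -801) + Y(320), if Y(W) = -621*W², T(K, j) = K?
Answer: -63590272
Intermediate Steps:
T(128, -801) + Y(320) = 128 - 621*320² = 128 - 621*102400 = 128 - 63590400 = -63590272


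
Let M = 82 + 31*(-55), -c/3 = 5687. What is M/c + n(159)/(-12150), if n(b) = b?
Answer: 1889639/23032350 ≈ 0.082043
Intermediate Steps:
c = -17061 (c = -3*5687 = -17061)
M = -1623 (M = 82 - 1705 = -1623)
M/c + n(159)/(-12150) = -1623/(-17061) + 159/(-12150) = -1623*(-1/17061) + 159*(-1/12150) = 541/5687 - 53/4050 = 1889639/23032350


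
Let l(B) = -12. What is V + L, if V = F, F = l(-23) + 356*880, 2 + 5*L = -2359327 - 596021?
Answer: -277802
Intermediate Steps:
L = -591070 (L = -2/5 + (-2359327 - 596021)/5 = -2/5 + (1/5)*(-2955348) = -2/5 - 2955348/5 = -591070)
F = 313268 (F = -12 + 356*880 = -12 + 313280 = 313268)
V = 313268
V + L = 313268 - 591070 = -277802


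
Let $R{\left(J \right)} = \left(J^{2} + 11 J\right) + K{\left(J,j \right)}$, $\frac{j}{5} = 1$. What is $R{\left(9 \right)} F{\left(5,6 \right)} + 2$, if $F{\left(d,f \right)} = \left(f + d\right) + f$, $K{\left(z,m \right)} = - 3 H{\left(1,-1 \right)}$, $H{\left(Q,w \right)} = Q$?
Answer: $3011$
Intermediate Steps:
$j = 5$ ($j = 5 \cdot 1 = 5$)
$K{\left(z,m \right)} = -3$ ($K{\left(z,m \right)} = \left(-3\right) 1 = -3$)
$F{\left(d,f \right)} = d + 2 f$ ($F{\left(d,f \right)} = \left(d + f\right) + f = d + 2 f$)
$R{\left(J \right)} = -3 + J^{2} + 11 J$ ($R{\left(J \right)} = \left(J^{2} + 11 J\right) - 3 = -3 + J^{2} + 11 J$)
$R{\left(9 \right)} F{\left(5,6 \right)} + 2 = \left(-3 + 9^{2} + 11 \cdot 9\right) \left(5 + 2 \cdot 6\right) + 2 = \left(-3 + 81 + 99\right) \left(5 + 12\right) + 2 = 177 \cdot 17 + 2 = 3009 + 2 = 3011$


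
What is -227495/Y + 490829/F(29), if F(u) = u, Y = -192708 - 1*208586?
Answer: 196973330081/11637526 ≈ 16926.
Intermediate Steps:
Y = -401294 (Y = -192708 - 208586 = -401294)
-227495/Y + 490829/F(29) = -227495/(-401294) + 490829/29 = -227495*(-1/401294) + 490829*(1/29) = 227495/401294 + 490829/29 = 196973330081/11637526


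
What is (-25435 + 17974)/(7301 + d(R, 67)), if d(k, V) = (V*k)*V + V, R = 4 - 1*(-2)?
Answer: -2487/11434 ≈ -0.21751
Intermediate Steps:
R = 6 (R = 4 + 2 = 6)
d(k, V) = V + k*V² (d(k, V) = k*V² + V = V + k*V²)
(-25435 + 17974)/(7301 + d(R, 67)) = (-25435 + 17974)/(7301 + 67*(1 + 67*6)) = -7461/(7301 + 67*(1 + 402)) = -7461/(7301 + 67*403) = -7461/(7301 + 27001) = -7461/34302 = -7461*1/34302 = -2487/11434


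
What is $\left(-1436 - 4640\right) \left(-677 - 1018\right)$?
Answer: $10298820$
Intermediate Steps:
$\left(-1436 - 4640\right) \left(-677 - 1018\right) = \left(-6076\right) \left(-1695\right) = 10298820$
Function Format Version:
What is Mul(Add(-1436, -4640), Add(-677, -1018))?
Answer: 10298820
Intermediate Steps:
Mul(Add(-1436, -4640), Add(-677, -1018)) = Mul(-6076, -1695) = 10298820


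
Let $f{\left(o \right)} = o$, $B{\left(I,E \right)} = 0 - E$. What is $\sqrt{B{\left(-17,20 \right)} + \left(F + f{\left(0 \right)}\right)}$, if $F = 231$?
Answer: $\sqrt{211} \approx 14.526$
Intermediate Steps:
$B{\left(I,E \right)} = - E$
$\sqrt{B{\left(-17,20 \right)} + \left(F + f{\left(0 \right)}\right)} = \sqrt{\left(-1\right) 20 + \left(231 + 0\right)} = \sqrt{-20 + 231} = \sqrt{211}$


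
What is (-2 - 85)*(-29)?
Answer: 2523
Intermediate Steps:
(-2 - 85)*(-29) = -87*(-29) = 2523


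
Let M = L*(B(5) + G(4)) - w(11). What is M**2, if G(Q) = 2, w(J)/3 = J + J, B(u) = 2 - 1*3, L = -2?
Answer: 4624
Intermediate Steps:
B(u) = -1 (B(u) = 2 - 3 = -1)
w(J) = 6*J (w(J) = 3*(J + J) = 3*(2*J) = 6*J)
M = -68 (M = -2*(-1 + 2) - 6*11 = -2*1 - 1*66 = -2 - 66 = -68)
M**2 = (-68)**2 = 4624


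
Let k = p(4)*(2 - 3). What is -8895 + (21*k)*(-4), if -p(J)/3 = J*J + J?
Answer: -13935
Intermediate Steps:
p(J) = -3*J - 3*J² (p(J) = -3*(J*J + J) = -3*(J² + J) = -3*(J + J²) = -3*J - 3*J²)
k = 60 (k = (-3*4*(1 + 4))*(2 - 3) = -3*4*5*(-1) = -60*(-1) = 60)
-8895 + (21*k)*(-4) = -8895 + (21*60)*(-4) = -8895 + 1260*(-4) = -8895 - 5040 = -13935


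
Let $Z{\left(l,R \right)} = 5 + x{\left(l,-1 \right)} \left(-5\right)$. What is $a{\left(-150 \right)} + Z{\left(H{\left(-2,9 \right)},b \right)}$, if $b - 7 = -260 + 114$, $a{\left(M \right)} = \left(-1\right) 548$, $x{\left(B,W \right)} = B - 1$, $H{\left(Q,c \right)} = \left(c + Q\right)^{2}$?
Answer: $-783$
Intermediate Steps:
$H{\left(Q,c \right)} = \left(Q + c\right)^{2}$
$x{\left(B,W \right)} = -1 + B$
$a{\left(M \right)} = -548$
$b = -139$ ($b = 7 + \left(-260 + 114\right) = 7 - 146 = -139$)
$Z{\left(l,R \right)} = 10 - 5 l$ ($Z{\left(l,R \right)} = 5 + \left(-1 + l\right) \left(-5\right) = 5 - \left(-5 + 5 l\right) = 10 - 5 l$)
$a{\left(-150 \right)} + Z{\left(H{\left(-2,9 \right)},b \right)} = -548 + \left(10 - 5 \left(-2 + 9\right)^{2}\right) = -548 + \left(10 - 5 \cdot 7^{2}\right) = -548 + \left(10 - 245\right) = -548 - 235 = -783$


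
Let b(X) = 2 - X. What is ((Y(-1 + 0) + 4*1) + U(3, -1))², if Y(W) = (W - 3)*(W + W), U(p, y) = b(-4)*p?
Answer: 900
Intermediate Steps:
U(p, y) = 6*p (U(p, y) = (2 - 1*(-4))*p = (2 + 4)*p = 6*p)
Y(W) = 2*W*(-3 + W) (Y(W) = (-3 + W)*(2*W) = 2*W*(-3 + W))
((Y(-1 + 0) + 4*1) + U(3, -1))² = ((2*(-1 + 0)*(-3 + (-1 + 0)) + 4*1) + 6*3)² = ((2*(-1)*(-3 - 1) + 4) + 18)² = ((2*(-1)*(-4) + 4) + 18)² = ((8 + 4) + 18)² = (12 + 18)² = 30² = 900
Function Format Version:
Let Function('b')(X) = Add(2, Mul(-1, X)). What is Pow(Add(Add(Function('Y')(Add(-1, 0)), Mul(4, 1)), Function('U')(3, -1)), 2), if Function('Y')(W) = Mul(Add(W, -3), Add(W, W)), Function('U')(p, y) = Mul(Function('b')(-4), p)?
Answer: 900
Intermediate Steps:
Function('U')(p, y) = Mul(6, p) (Function('U')(p, y) = Mul(Add(2, Mul(-1, -4)), p) = Mul(Add(2, 4), p) = Mul(6, p))
Function('Y')(W) = Mul(2, W, Add(-3, W)) (Function('Y')(W) = Mul(Add(-3, W), Mul(2, W)) = Mul(2, W, Add(-3, W)))
Pow(Add(Add(Function('Y')(Add(-1, 0)), Mul(4, 1)), Function('U')(3, -1)), 2) = Pow(Add(Add(Mul(2, Add(-1, 0), Add(-3, Add(-1, 0))), Mul(4, 1)), Mul(6, 3)), 2) = Pow(Add(Add(Mul(2, -1, Add(-3, -1)), 4), 18), 2) = Pow(Add(Add(Mul(2, -1, -4), 4), 18), 2) = Pow(Add(Add(8, 4), 18), 2) = Pow(Add(12, 18), 2) = Pow(30, 2) = 900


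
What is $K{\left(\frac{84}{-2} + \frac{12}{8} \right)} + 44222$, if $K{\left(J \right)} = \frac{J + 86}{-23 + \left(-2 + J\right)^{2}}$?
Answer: $\frac{45062244}{1019} \approx 44222.0$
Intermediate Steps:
$K{\left(J \right)} = \frac{86 + J}{-23 + \left(-2 + J\right)^{2}}$
$K{\left(\frac{84}{-2} + \frac{12}{8} \right)} + 44222 = \frac{86 + \left(\frac{84}{-2} + \frac{12}{8}\right)}{-23 + \left(-2 + \left(\frac{84}{-2} + \frac{12}{8}\right)\right)^{2}} + 44222 = \frac{86 + \left(84 \left(- \frac{1}{2}\right) + 12 \cdot \frac{1}{8}\right)}{-23 + \left(-2 + \left(84 \left(- \frac{1}{2}\right) + 12 \cdot \frac{1}{8}\right)\right)^{2}} + 44222 = \frac{86 + \left(-42 + \frac{3}{2}\right)}{-23 + \left(-2 + \left(-42 + \frac{3}{2}\right)\right)^{2}} + 44222 = \frac{86 - \frac{81}{2}}{-23 + \left(-2 - \frac{81}{2}\right)^{2}} + 44222 = \frac{1}{-23 + \left(- \frac{85}{2}\right)^{2}} \cdot \frac{91}{2} + 44222 = \frac{1}{-23 + \frac{7225}{4}} \cdot \frac{91}{2} + 44222 = \frac{1}{\frac{7133}{4}} \cdot \frac{91}{2} + 44222 = \frac{4}{7133} \cdot \frac{91}{2} + 44222 = \frac{26}{1019} + 44222 = \frac{45062244}{1019}$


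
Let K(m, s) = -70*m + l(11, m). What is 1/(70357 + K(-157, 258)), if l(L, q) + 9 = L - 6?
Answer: 1/81343 ≈ 1.2294e-5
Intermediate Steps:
l(L, q) = -15 + L (l(L, q) = -9 + (L - 6) = -9 + (-6 + L) = -15 + L)
K(m, s) = -4 - 70*m (K(m, s) = -70*m + (-15 + 11) = -70*m - 4 = -4 - 70*m)
1/(70357 + K(-157, 258)) = 1/(70357 + (-4 - 70*(-157))) = 1/(70357 + (-4 + 10990)) = 1/(70357 + 10986) = 1/81343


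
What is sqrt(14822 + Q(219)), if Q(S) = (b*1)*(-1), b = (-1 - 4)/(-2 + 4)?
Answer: sqrt(59298)/2 ≈ 121.76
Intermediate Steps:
b = -5/2 ≈ -2.5000
Q(S) = 5/2 (Q(S) = -5/2*1*(-1) = -5/2*(-1) = 5/2)
sqrt(14822 + Q(219)) = sqrt(14822 + 5/2) = sqrt(29649/2) = sqrt(59298)/2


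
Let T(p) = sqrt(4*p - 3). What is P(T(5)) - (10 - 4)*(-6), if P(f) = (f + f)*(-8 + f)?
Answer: 70 - 16*sqrt(17) ≈ 4.0303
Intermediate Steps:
T(p) = sqrt(-3 + 4*p)
P(f) = 2*f*(-8 + f) (P(f) = (2*f)*(-8 + f) = 2*f*(-8 + f))
P(T(5)) - (10 - 4)*(-6) = 2*sqrt(-3 + 4*5)*(-8 + sqrt(-3 + 4*5)) - (10 - 4)*(-6) = 2*sqrt(-3 + 20)*(-8 + sqrt(-3 + 20)) - 6*(-6) = 2*sqrt(17)*(-8 + sqrt(17)) - 1*(-36) = 2*sqrt(17)*(-8 + sqrt(17)) + 36 = 36 + 2*sqrt(17)*(-8 + sqrt(17))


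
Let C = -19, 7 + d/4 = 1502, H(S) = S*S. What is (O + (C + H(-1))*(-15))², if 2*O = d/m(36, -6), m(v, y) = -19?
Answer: 4579600/361 ≈ 12686.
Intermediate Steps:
H(S) = S²
d = 5980 (d = -28 + 4*1502 = -28 + 6008 = 5980)
O = -2990/19 (O = (5980/(-19))/2 = (5980*(-1/19))/2 = (½)*(-5980/19) = -2990/19 ≈ -157.37)
(O + (C + H(-1))*(-15))² = (-2990/19 + (-19 + (-1)²)*(-15))² = (-2990/19 + (-19 + 1)*(-15))² = (-2990/19 - 18*(-15))² = (-2990/19 + 270)² = (2140/19)² = 4579600/361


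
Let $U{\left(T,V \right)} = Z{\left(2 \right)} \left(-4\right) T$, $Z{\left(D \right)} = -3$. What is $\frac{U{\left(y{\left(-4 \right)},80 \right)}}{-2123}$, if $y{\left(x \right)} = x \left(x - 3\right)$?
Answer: $- \frac{336}{2123} \approx -0.15827$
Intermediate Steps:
$y{\left(x \right)} = x \left(-3 + x\right)$
$U{\left(T,V \right)} = 12 T$ ($U{\left(T,V \right)} = \left(-3\right) \left(-4\right) T = 12 T$)
$\frac{U{\left(y{\left(-4 \right)},80 \right)}}{-2123} = \frac{12 \left(- 4 \left(-3 - 4\right)\right)}{-2123} = 12 \left(\left(-4\right) \left(-7\right)\right) \left(- \frac{1}{2123}\right) = 12 \cdot 28 \left(- \frac{1}{2123}\right) = 336 \left(- \frac{1}{2123}\right) = - \frac{336}{2123}$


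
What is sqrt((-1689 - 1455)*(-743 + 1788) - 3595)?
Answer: 5*I*sqrt(131563) ≈ 1813.6*I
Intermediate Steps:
sqrt((-1689 - 1455)*(-743 + 1788) - 3595) = sqrt(-3144*1045 - 3595) = sqrt(-3285480 - 3595) = sqrt(-3289075) = 5*I*sqrt(131563)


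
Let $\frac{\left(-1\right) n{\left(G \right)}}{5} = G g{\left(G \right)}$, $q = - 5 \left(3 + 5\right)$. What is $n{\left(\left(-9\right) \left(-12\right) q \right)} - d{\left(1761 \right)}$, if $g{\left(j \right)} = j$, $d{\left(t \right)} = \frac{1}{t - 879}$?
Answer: $- \frac{82301184001}{882} \approx -9.3312 \cdot 10^{7}$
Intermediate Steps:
$d{\left(t \right)} = \frac{1}{-879 + t}$
$q = -40$ ($q = \left(-5\right) 8 = -40$)
$n{\left(G \right)} = - 5 G^{2}$ ($n{\left(G \right)} = - 5 G G = - 5 G^{2}$)
$n{\left(\left(-9\right) \left(-12\right) q \right)} - d{\left(1761 \right)} = - 5 \left(\left(-9\right) \left(-12\right) \left(-40\right)\right)^{2} - \frac{1}{-879 + 1761} = - 5 \left(108 \left(-40\right)\right)^{2} - \frac{1}{882} = - 5 \left(-4320\right)^{2} - \frac{1}{882} = \left(-5\right) 18662400 - \frac{1}{882} = -93312000 - \frac{1}{882} = - \frac{82301184001}{882}$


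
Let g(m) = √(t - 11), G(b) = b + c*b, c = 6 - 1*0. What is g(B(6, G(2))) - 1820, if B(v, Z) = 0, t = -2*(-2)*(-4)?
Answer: -1820 + 3*I*√3 ≈ -1820.0 + 5.1962*I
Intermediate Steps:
c = 6 (c = 6 + 0 = 6)
t = -16 (t = 4*(-4) = -16)
G(b) = 7*b (G(b) = b + 6*b = 7*b)
g(m) = 3*I*√3 (g(m) = √(-16 - 11) = √(-27) = 3*I*√3)
g(B(6, G(2))) - 1820 = 3*I*√3 - 1820 = -1820 + 3*I*√3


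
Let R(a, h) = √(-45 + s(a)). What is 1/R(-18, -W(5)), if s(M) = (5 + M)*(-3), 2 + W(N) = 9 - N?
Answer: -I*√6/6 ≈ -0.40825*I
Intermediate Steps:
W(N) = 7 - N (W(N) = -2 + (9 - N) = 7 - N)
s(M) = -15 - 3*M
R(a, h) = √(-60 - 3*a) (R(a, h) = √(-45 + (-15 - 3*a)) = √(-60 - 3*a))
1/R(-18, -W(5)) = 1/(√(-60 - 3*(-18))) = 1/(√(-60 + 54)) = 1/(√(-6)) = 1/(I*√6) = -I*√6/6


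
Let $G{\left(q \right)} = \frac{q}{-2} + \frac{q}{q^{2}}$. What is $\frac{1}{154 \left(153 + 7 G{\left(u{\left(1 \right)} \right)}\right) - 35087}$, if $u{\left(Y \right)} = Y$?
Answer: $- \frac{1}{10986} \approx -9.1025 \cdot 10^{-5}$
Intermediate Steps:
$G{\left(q \right)} = \frac{1}{q} - \frac{q}{2}$ ($G{\left(q \right)} = q \left(- \frac{1}{2}\right) + \frac{q}{q^{2}} = - \frac{q}{2} + \frac{1}{q} = \frac{1}{q} - \frac{q}{2}$)
$\frac{1}{154 \left(153 + 7 G{\left(u{\left(1 \right)} \right)}\right) - 35087} = \frac{1}{154 \left(153 + 7 \left(1^{-1} - \frac{1}{2}\right)\right) - 35087} = \frac{1}{154 \left(153 + 7 \left(1 - \frac{1}{2}\right)\right) - 35087} = \frac{1}{154 \left(153 + 7 \cdot \frac{1}{2}\right) - 35087} = \frac{1}{154 \left(153 + \frac{7}{2}\right) - 35087} = \frac{1}{154 \cdot \frac{313}{2} - 35087} = \frac{1}{24101 - 35087} = \frac{1}{-10986} = - \frac{1}{10986}$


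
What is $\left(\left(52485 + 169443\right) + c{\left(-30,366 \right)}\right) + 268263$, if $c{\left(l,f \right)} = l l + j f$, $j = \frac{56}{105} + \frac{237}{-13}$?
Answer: $\frac{31499893}{65} \approx 4.8461 \cdot 10^{5}$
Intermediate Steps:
$j = - \frac{3451}{195}$ ($j = 56 \cdot \frac{1}{105} + 237 \left(- \frac{1}{13}\right) = \frac{8}{15} - \frac{237}{13} = - \frac{3451}{195} \approx -17.697$)
$c{\left(l,f \right)} = l^{2} - \frac{3451 f}{195}$ ($c{\left(l,f \right)} = l l - \frac{3451 f}{195} = l^{2} - \frac{3451 f}{195}$)
$\left(\left(52485 + 169443\right) + c{\left(-30,366 \right)}\right) + 268263 = \left(\left(52485 + 169443\right) + \left(\left(-30\right)^{2} - \frac{421022}{65}\right)\right) + 268263 = \left(221928 + \left(900 - \frac{421022}{65}\right)\right) + 268263 = \left(221928 - \frac{362522}{65}\right) + 268263 = \frac{14062798}{65} + 268263 = \frac{31499893}{65}$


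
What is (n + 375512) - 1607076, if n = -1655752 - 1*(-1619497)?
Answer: -1267819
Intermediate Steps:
n = -36255 (n = -1655752 + 1619497 = -36255)
(n + 375512) - 1607076 = (-36255 + 375512) - 1607076 = 339257 - 1607076 = -1267819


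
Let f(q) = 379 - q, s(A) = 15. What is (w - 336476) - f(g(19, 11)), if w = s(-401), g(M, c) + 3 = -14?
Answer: -336857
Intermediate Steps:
g(M, c) = -17 (g(M, c) = -3 - 14 = -17)
w = 15
(w - 336476) - f(g(19, 11)) = (15 - 336476) - (379 - 1*(-17)) = -336461 - (379 + 17) = -336461 - 1*396 = -336461 - 396 = -336857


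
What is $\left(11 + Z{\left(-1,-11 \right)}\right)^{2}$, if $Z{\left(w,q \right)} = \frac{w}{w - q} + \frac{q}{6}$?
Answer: $\frac{18496}{225} \approx 82.204$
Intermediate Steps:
$Z{\left(w,q \right)} = \frac{q}{6} + \frac{w}{w - q}$ ($Z{\left(w,q \right)} = \frac{w}{w - q} + q \frac{1}{6} = \frac{w}{w - q} + \frac{q}{6} = \frac{q}{6} + \frac{w}{w - q}$)
$\left(11 + Z{\left(-1,-11 \right)}\right)^{2} = \left(11 + \frac{\left(-1\right) \left(-1\right) + \frac{\left(-11\right)^{2}}{6} - \left(- \frac{11}{6}\right) \left(-1\right)}{-11 - -1}\right)^{2} = \left(11 + \frac{1 + \frac{1}{6} \cdot 121 - \frac{11}{6}}{-11 + 1}\right)^{2} = \left(11 + \frac{1 + \frac{121}{6} - \frac{11}{6}}{-10}\right)^{2} = \left(11 - \frac{29}{15}\right)^{2} = \left(\frac{136}{15}\right)^{2} = \frac{18496}{225}$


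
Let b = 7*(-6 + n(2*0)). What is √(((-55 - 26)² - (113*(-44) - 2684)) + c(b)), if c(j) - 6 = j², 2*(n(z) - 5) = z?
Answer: 8*√223 ≈ 119.47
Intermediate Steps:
n(z) = 5 + z/2
b = -7 (b = 7*(-6 + (5 + (2*0)/2)) = 7*(-6 + (5 + (½)*0)) = 7*(-6 + (5 + 0)) = 7*(-6 + 5) = 7*(-1) = -7)
c(j) = 6 + j²
√(((-55 - 26)² - (113*(-44) - 2684)) + c(b)) = √(((-55 - 26)² - (113*(-44) - 2684)) + (6 + (-7)²)) = √(((-81)² - (-4972 - 2684)) + (6 + 49)) = √((6561 - 1*(-7656)) + 55) = √((6561 + 7656) + 55) = √(14217 + 55) = √14272 = 8*√223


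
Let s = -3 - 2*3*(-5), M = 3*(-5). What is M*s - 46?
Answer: -451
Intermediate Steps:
M = -15
s = 27 (s = -3 - 6*(-5) = -3 + 30 = 27)
M*s - 46 = -15*27 - 46 = -405 - 46 = -451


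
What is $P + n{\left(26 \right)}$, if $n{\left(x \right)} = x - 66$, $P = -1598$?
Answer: $-1638$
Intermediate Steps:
$n{\left(x \right)} = -66 + x$ ($n{\left(x \right)} = x - 66 = -66 + x$)
$P + n{\left(26 \right)} = -1598 + \left(-66 + 26\right) = -1598 - 40 = -1638$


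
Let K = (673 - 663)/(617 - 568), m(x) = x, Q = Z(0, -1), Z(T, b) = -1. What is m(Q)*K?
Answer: -10/49 ≈ -0.20408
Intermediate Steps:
Q = -1
K = 10/49 ≈ 0.20408
m(Q)*K = -1*10/49 = -10/49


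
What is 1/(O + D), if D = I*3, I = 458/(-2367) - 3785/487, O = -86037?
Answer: -384243/33068297132 ≈ -1.1620e-5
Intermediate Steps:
I = -9182141/1152729 (I = 458*(-1/2367) - 3785*1/487 = -458/2367 - 3785/487 = -9182141/1152729 ≈ -7.9656)
D = -9182141/384243 (D = -9182141/1152729*3 = -9182141/384243 ≈ -23.897)
1/(O + D) = 1/(-86037 - 9182141/384243) = 1/(-33068297132/384243) = -384243/33068297132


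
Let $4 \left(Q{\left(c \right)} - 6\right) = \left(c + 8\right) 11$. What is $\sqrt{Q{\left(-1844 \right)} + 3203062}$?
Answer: $\sqrt{3198019} \approx 1788.3$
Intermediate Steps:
$Q{\left(c \right)} = 28 + \frac{11 c}{4}$ ($Q{\left(c \right)} = 6 + \frac{\left(c + 8\right) 11}{4} = 6 + \frac{\left(8 + c\right) 11}{4} = 6 + \frac{88 + 11 c}{4} = 6 + \left(22 + \frac{11 c}{4}\right) = 28 + \frac{11 c}{4}$)
$\sqrt{Q{\left(-1844 \right)} + 3203062} = \sqrt{\left(28 + \frac{11}{4} \left(-1844\right)\right) + 3203062} = \sqrt{\left(28 - 5071\right) + 3203062} = \sqrt{-5043 + 3203062} = \sqrt{3198019}$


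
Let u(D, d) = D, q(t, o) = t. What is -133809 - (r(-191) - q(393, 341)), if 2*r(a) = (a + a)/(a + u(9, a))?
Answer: -24281903/182 ≈ -1.3342e+5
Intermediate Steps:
r(a) = a/(9 + a) (r(a) = ((a + a)/(a + 9))/2 = ((2*a)/(9 + a))/2 = (2*a/(9 + a))/2 = a/(9 + a))
-133809 - (r(-191) - q(393, 341)) = -133809 - (-191/(9 - 191) - 1*393) = -133809 - (-191/(-182) - 393) = -133809 - (-191*(-1/182) - 393) = -133809 - (191/182 - 393) = -133809 - 1*(-71335/182) = -133809 + 71335/182 = -24281903/182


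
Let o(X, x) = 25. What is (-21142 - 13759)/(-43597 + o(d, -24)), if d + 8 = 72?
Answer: 34901/43572 ≈ 0.80100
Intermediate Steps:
d = 64 (d = -8 + 72 = 64)
(-21142 - 13759)/(-43597 + o(d, -24)) = (-21142 - 13759)/(-43597 + 25) = -34901/(-43572) = -34901*(-1/43572) = 34901/43572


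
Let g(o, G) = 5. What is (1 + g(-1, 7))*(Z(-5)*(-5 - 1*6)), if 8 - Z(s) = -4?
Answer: -792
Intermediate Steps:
Z(s) = 12 (Z(s) = 8 - 1*(-4) = 8 + 4 = 12)
(1 + g(-1, 7))*(Z(-5)*(-5 - 1*6)) = (1 + 5)*(12*(-5 - 1*6)) = 6*(12*(-5 - 6)) = 6*(12*(-11)) = 6*(-132) = -792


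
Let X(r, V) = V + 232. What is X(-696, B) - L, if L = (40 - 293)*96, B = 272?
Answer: 24792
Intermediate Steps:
X(r, V) = 232 + V
L = -24288 (L = -253*96 = -24288)
X(-696, B) - L = (232 + 272) - 1*(-24288) = 504 + 24288 = 24792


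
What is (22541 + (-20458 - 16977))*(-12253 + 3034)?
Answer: 137307786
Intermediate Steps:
(22541 + (-20458 - 16977))*(-12253 + 3034) = (22541 - 37435)*(-9219) = -14894*(-9219) = 137307786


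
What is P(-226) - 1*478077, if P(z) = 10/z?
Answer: -54022706/113 ≈ -4.7808e+5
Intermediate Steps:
P(z) = 10/z
P(-226) - 1*478077 = 10/(-226) - 1*478077 = 10*(-1/226) - 478077 = -5/113 - 478077 = -54022706/113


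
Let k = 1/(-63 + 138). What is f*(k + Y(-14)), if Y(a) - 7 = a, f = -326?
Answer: 170824/75 ≈ 2277.7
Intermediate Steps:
Y(a) = 7 + a
k = 1/75 ≈ 0.013333
f*(k + Y(-14)) = -326*(1/75 + (7 - 14)) = -326*(1/75 - 7) = -326*(-524/75) = 170824/75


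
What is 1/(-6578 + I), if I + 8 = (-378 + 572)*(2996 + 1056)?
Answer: 1/779502 ≈ 1.2829e-6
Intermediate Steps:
I = 786080 (I = -8 + (-378 + 572)*(2996 + 1056) = -8 + 194*4052 = -8 + 786088 = 786080)
1/(-6578 + I) = 1/(-6578 + 786080) = 1/779502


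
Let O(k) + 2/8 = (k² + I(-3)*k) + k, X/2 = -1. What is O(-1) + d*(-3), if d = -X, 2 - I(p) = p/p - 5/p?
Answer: -67/12 ≈ -5.5833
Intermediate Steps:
X = -2 (X = 2*(-1) = -2)
I(p) = 1 + 5/p (I(p) = 2 - (p/p - 5/p) = 2 - (1 - 5/p) = 2 + (-1 + 5/p) = 1 + 5/p)
d = 2 (d = -1*(-2) = 2)
O(k) = -¼ + k² + k/3 (O(k) = -¼ + ((k² + ((5 - 3)/(-3))*k) + k) = -¼ + ((k² + (-⅓*2)*k) + k) = -¼ + ((k² - 2*k/3) + k) = -¼ + (k² + k/3) = -¼ + k² + k/3)
O(-1) + d*(-3) = (-¼ + (-1)² + (⅓)*(-1)) + 2*(-3) = (-¼ + 1 - ⅓) - 6 = 5/12 - 6 = -67/12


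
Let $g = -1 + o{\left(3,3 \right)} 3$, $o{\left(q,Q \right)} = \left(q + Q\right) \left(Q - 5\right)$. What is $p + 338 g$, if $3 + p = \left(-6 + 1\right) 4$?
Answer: $-12529$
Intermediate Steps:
$p = -23$ ($p = -3 + \left(-6 + 1\right) 4 = -3 - 20 = -23$)
$o{\left(q,Q \right)} = \left(-5 + Q\right) \left(Q + q\right)$ ($o{\left(q,Q \right)} = \left(Q + q\right) \left(-5 + Q\right) = \left(-5 + Q\right) \left(Q + q\right)$)
$g = -37$ ($g = -1 + \left(3^{2} - 15 - 15 + 3 \cdot 3\right) 3 = -1 + \left(9 - 15 - 15 + 9\right) 3 = -1 - 36 = -37$)
$p + 338 g = -23 + 338 \left(-37\right) = -23 - 12506 = -12529$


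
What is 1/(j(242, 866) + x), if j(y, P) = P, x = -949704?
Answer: -1/948838 ≈ -1.0539e-6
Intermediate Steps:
1/(j(242, 866) + x) = 1/(866 - 949704) = 1/(-948838) = -1/948838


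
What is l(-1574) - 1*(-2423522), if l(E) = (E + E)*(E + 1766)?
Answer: 1819106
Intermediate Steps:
l(E) = 2*E*(1766 + E) (l(E) = (2*E)*(1766 + E) = 2*E*(1766 + E))
l(-1574) - 1*(-2423522) = 2*(-1574)*(1766 - 1574) - 1*(-2423522) = 2*(-1574)*192 + 2423522 = -604416 + 2423522 = 1819106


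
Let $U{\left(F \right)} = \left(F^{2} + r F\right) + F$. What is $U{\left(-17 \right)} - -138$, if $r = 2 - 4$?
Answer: $444$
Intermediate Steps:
$r = -2$ ($r = 2 - 4 = -2$)
$U{\left(F \right)} = F^{2} - F$ ($U{\left(F \right)} = \left(F^{2} - 2 F\right) + F = F^{2} - F$)
$U{\left(-17 \right)} - -138 = - 17 \left(-1 - 17\right) - -138 = \left(-17\right) \left(-18\right) + \left(-65 + 203\right) = 306 + 138 = 444$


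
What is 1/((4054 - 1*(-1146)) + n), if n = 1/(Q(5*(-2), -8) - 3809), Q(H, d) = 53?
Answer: 3756/19531199 ≈ 0.00019231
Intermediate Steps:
n = -1/3756 (n = 1/(53 - 3809) = 1/(-3756) = -1/3756 ≈ -0.00026624)
1/((4054 - 1*(-1146)) + n) = 1/((4054 - 1*(-1146)) - 1/3756) = 1/((4054 + 1146) - 1/3756) = 1/(5200 - 1/3756) = 1/(19531199/3756) = 3756/19531199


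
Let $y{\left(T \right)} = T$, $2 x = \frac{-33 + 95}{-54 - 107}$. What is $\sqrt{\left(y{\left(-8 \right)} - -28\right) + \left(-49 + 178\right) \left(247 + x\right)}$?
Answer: $\frac{2 \sqrt{206448851}}{161} \approx 178.49$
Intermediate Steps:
$x = - \frac{31}{161}$ ($x = \frac{\left(-33 + 95\right) \frac{1}{-54 - 107}}{2} = \frac{62 \frac{1}{-161}}{2} = \frac{62 \left(- \frac{1}{161}\right)}{2} = \frac{1}{2} \left(- \frac{62}{161}\right) = - \frac{31}{161} \approx -0.19255$)
$\sqrt{\left(y{\left(-8 \right)} - -28\right) + \left(-49 + 178\right) \left(247 + x\right)} = \sqrt{\left(-8 - -28\right) + \left(-49 + 178\right) \left(247 - \frac{31}{161}\right)} = \sqrt{\left(-8 + 28\right) + 129 \cdot \frac{39736}{161}} = \sqrt{20 + \frac{5125944}{161}} = \sqrt{\frac{5129164}{161}} = \frac{2 \sqrt{206448851}}{161}$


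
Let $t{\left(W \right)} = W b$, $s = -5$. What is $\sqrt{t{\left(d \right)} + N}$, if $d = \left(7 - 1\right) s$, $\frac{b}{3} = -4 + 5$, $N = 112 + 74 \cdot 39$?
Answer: $2 \sqrt{727} \approx 53.926$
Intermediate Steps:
$N = 2998$ ($N = 112 + 2886 = 2998$)
$b = 3$ ($b = 3 \left(-4 + 5\right) = 3 \cdot 1 = 3$)
$d = -30$ ($d = \left(7 - 1\right) \left(-5\right) = 6 \left(-5\right) = -30$)
$t{\left(W \right)} = 3 W$ ($t{\left(W \right)} = W 3 = 3 W$)
$\sqrt{t{\left(d \right)} + N} = \sqrt{3 \left(-30\right) + 2998} = \sqrt{-90 + 2998} = \sqrt{2908} = 2 \sqrt{727}$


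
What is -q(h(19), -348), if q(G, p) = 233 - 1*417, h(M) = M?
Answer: 184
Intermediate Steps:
q(G, p) = -184 (q(G, p) = 233 - 417 = -184)
-q(h(19), -348) = -1*(-184) = 184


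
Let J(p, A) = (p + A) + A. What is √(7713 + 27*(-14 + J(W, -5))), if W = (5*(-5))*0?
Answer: 3*√785 ≈ 84.054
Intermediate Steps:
W = 0 (W = -25*0 = 0)
J(p, A) = p + 2*A (J(p, A) = (A + p) + A = p + 2*A)
√(7713 + 27*(-14 + J(W, -5))) = √(7713 + 27*(-14 + (0 + 2*(-5)))) = √(7713 + 27*(-14 + (0 - 10))) = √(7713 + 27*(-14 - 10)) = √(7713 + 27*(-24)) = √(7713 - 648) = √7065 = 3*√785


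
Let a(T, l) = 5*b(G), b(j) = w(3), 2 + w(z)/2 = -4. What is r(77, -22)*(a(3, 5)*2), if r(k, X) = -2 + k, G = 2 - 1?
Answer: -9000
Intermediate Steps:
G = 1
w(z) = -12 (w(z) = -4 + 2*(-4) = -4 - 8 = -12)
b(j) = -12
a(T, l) = -60 (a(T, l) = 5*(-12) = -60)
r(77, -22)*(a(3, 5)*2) = (-2 + 77)*(-60*2) = 75*(-120) = -9000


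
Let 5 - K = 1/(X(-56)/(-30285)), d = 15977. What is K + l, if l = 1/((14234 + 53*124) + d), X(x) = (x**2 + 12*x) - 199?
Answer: 102036193/5554233 ≈ 18.371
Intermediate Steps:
X(x) = -199 + x**2 + 12*x
K = 2774/151 (K = 5 - 1/((-199 + (-56)**2 + 12*(-56))/(-30285)) = 5 - 1/((-199 + 3136 - 672)*(-1/30285)) = 5 - 1/(2265*(-1/30285)) = 5 - 1/(-151/2019) = 5 - 1*(-2019/151) = 5 + 2019/151 = 2774/151 ≈ 18.371)
l = 1/36783 (l = 1/((14234 + 53*124) + 15977) = 1/((14234 + 6572) + 15977) = 1/(20806 + 15977) = 1/36783 ≈ 2.7186e-5)
K + l = 2774/151 + 1/36783 = 102036193/5554233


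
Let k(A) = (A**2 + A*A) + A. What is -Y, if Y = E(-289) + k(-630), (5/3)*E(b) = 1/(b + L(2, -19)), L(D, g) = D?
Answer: -1138198947/1435 ≈ -7.9317e+5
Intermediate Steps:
k(A) = A + 2*A**2 (k(A) = (A**2 + A**2) + A = 2*A**2 + A = A + 2*A**2)
E(b) = 3/(5*(2 + b)) (E(b) = 3/(5*(b + 2)) = 3/(5*(2 + b)))
Y = 1138198947/1435 (Y = 3/(5*(2 - 289)) - 630*(1 + 2*(-630)) = (3/5)/(-287) - 630*(1 - 1260) = (3/5)*(-1/287) - 630*(-1259) = -3/1435 + 793170 = 1138198947/1435 ≈ 7.9317e+5)
-Y = -1*1138198947/1435 = -1138198947/1435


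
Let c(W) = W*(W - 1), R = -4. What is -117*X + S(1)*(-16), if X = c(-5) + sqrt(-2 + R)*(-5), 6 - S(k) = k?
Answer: -3590 + 585*I*sqrt(6) ≈ -3590.0 + 1433.0*I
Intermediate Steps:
S(k) = 6 - k
c(W) = W*(-1 + W)
X = 30 - 5*I*sqrt(6) (X = -5*(-1 - 5) + sqrt(-2 - 4)*(-5) = -5*(-6) + sqrt(-6)*(-5) = 30 + (I*sqrt(6))*(-5) = 30 - 5*I*sqrt(6) ≈ 30.0 - 12.247*I)
-117*X + S(1)*(-16) = -117*(30 - 5*I*sqrt(6)) + (6 - 1*1)*(-16) = (-3510 + 585*I*sqrt(6)) + (6 - 1)*(-16) = (-3510 + 585*I*sqrt(6)) + 5*(-16) = (-3510 + 585*I*sqrt(6)) - 80 = -3590 + 585*I*sqrt(6)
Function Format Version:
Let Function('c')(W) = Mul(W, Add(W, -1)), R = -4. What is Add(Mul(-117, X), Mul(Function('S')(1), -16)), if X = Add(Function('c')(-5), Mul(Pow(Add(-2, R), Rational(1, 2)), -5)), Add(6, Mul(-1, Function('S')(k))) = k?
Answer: Add(-3590, Mul(585, I, Pow(6, Rational(1, 2)))) ≈ Add(-3590.0, Mul(1433.0, I))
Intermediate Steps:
Function('S')(k) = Add(6, Mul(-1, k))
Function('c')(W) = Mul(W, Add(-1, W))
X = Add(30, Mul(-5, I, Pow(6, Rational(1, 2)))) (X = Add(Mul(-5, Add(-1, -5)), Mul(Pow(Add(-2, -4), Rational(1, 2)), -5)) = Add(Mul(-5, -6), Mul(Pow(-6, Rational(1, 2)), -5)) = Add(30, Mul(Mul(I, Pow(6, Rational(1, 2))), -5)) = Add(30, Mul(-5, I, Pow(6, Rational(1, 2)))) ≈ Add(30.000, Mul(-12.247, I)))
Add(Mul(-117, X), Mul(Function('S')(1), -16)) = Add(Mul(-117, Add(30, Mul(-5, I, Pow(6, Rational(1, 2))))), Mul(Add(6, Mul(-1, 1)), -16)) = Add(Add(-3510, Mul(585, I, Pow(6, Rational(1, 2)))), Mul(Add(6, -1), -16)) = Add(Add(-3510, Mul(585, I, Pow(6, Rational(1, 2)))), Mul(5, -16)) = Add(Add(-3510, Mul(585, I, Pow(6, Rational(1, 2)))), -80) = Add(-3590, Mul(585, I, Pow(6, Rational(1, 2))))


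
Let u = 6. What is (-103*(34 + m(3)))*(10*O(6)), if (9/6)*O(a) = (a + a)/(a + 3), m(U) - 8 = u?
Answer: -131840/3 ≈ -43947.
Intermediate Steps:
m(U) = 14 (m(U) = 8 + 6 = 14)
O(a) = 4*a/(3*(3 + a)) (O(a) = 2*((a + a)/(a + 3))/3 = 2*((2*a)/(3 + a))/3 = 2*(2*a/(3 + a))/3 = 4*a/(3*(3 + a)))
(-103*(34 + m(3)))*(10*O(6)) = (-103*(34 + 14))*(10*((4/3)*6/(3 + 6))) = (-103*48)*(10*((4/3)*6/9)) = -49440*(4/3)*6*(1/9) = -49440*8/9 = -4944*80/9 = -131840/3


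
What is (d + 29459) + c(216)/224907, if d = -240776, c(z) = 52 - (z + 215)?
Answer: -47526672898/224907 ≈ -2.1132e+5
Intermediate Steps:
c(z) = -163 - z (c(z) = 52 - (215 + z) = 52 + (-215 - z) = -163 - z)
(d + 29459) + c(216)/224907 = (-240776 + 29459) + (-163 - 1*216)/224907 = -211317 + (-163 - 216)*(1/224907) = -211317 - 379*1/224907 = -211317 - 379/224907 = -47526672898/224907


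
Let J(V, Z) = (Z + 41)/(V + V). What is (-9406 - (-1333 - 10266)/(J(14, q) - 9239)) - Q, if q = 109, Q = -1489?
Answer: -1023600893/129271 ≈ -7918.3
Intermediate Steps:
J(V, Z) = (41 + Z)/(2*V) (J(V, Z) = (41 + Z)/((2*V)) = (41 + Z)*(1/(2*V)) = (41 + Z)/(2*V))
(-9406 - (-1333 - 10266)/(J(14, q) - 9239)) - Q = (-9406 - (-1333 - 10266)/((½)*(41 + 109)/14 - 9239)) - 1*(-1489) = (-9406 - (-11599)/((½)*(1/14)*150 - 9239)) + 1489 = (-9406 - (-11599)/(75/14 - 9239)) + 1489 = (-9406 - (-11599)/(-129271/14)) + 1489 = (-9406 - (-11599)*(-14)/129271) + 1489 = (-9406 - 1*162386/129271) + 1489 = (-9406 - 162386/129271) + 1489 = -1216085412/129271 + 1489 = -1023600893/129271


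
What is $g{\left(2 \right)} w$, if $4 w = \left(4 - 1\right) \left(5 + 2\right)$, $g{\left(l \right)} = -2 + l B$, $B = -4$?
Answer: $- \frac{105}{2} \approx -52.5$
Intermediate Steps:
$g{\left(l \right)} = -2 - 4 l$ ($g{\left(l \right)} = -2 + l \left(-4\right) = -2 - 4 l$)
$w = \frac{21}{4}$ ($w = \frac{\left(4 - 1\right) \left(5 + 2\right)}{4} = \frac{3 \cdot 7}{4} = \frac{1}{4} \cdot 21 = \frac{21}{4} \approx 5.25$)
$g{\left(2 \right)} w = \left(-2 - 8\right) \frac{21}{4} = \left(-10\right) \frac{21}{4} = - \frac{105}{2}$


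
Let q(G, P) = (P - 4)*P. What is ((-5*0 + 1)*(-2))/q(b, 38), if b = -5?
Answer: -1/646 ≈ -0.0015480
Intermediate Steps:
q(G, P) = P*(-4 + P) (q(G, P) = (-4 + P)*P = P*(-4 + P))
((-5*0 + 1)*(-2))/q(b, 38) = ((-5*0 + 1)*(-2))/((38*(-4 + 38))) = ((0 + 1)*(-2))/((38*34)) = (1*(-2))/1292 = -2*1/1292 = -1/646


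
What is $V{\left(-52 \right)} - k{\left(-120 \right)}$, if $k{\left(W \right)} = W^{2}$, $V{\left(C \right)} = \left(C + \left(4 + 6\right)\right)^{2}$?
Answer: $-12636$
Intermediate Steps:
$V{\left(C \right)} = \left(10 + C\right)^{2}$ ($V{\left(C \right)} = \left(C + 10\right)^{2} = \left(10 + C\right)^{2}$)
$V{\left(-52 \right)} - k{\left(-120 \right)} = \left(10 - 52\right)^{2} - \left(-120\right)^{2} = \left(-42\right)^{2} - 14400 = 1764 - 14400 = -12636$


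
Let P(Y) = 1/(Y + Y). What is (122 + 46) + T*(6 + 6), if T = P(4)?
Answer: 339/2 ≈ 169.50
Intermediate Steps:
P(Y) = 1/(2*Y)
T = ⅛ (T = (½)/4 = (½)*(¼) = ⅛ ≈ 0.12500)
(122 + 46) + T*(6 + 6) = (122 + 46) + (6 + 6)/8 = 168 + (⅛)*12 = 168 + 3/2 = 339/2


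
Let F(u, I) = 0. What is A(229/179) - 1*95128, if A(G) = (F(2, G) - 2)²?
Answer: -95124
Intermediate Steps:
A(G) = 4 (A(G) = (0 - 2)² = (-2)² = 4)
A(229/179) - 1*95128 = 4 - 1*95128 = 4 - 95128 = -95124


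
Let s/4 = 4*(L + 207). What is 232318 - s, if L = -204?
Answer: 232270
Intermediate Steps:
s = 48 (s = 4*(4*(-204 + 207)) = 4*(4*3) = 4*12 = 48)
232318 - s = 232318 - 1*48 = 232318 - 48 = 232270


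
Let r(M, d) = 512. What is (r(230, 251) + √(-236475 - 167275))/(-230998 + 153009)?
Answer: -512/77989 - 25*I*√646/77989 ≈ -0.006565 - 0.0081475*I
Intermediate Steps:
(r(230, 251) + √(-236475 - 167275))/(-230998 + 153009) = (512 + √(-236475 - 167275))/(-230998 + 153009) = (512 + √(-403750))/(-77989) = (512 + 25*I*√646)*(-1/77989) = -512/77989 - 25*I*√646/77989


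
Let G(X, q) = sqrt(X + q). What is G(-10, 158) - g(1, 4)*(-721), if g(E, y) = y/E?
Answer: 2884 + 2*sqrt(37) ≈ 2896.2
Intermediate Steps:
G(-10, 158) - g(1, 4)*(-721) = sqrt(-10 + 158) - 4/1*(-721) = sqrt(148) - 4*1*(-721) = 2*sqrt(37) - 4*(-721) = 2*sqrt(37) - 1*(-2884) = 2*sqrt(37) + 2884 = 2884 + 2*sqrt(37)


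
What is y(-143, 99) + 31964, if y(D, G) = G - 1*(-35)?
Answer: 32098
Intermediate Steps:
y(D, G) = 35 + G (y(D, G) = G + 35 = 35 + G)
y(-143, 99) + 31964 = (35 + 99) + 31964 = 134 + 31964 = 32098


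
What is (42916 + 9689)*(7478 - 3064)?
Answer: 232198470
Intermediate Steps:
(42916 + 9689)*(7478 - 3064) = 52605*4414 = 232198470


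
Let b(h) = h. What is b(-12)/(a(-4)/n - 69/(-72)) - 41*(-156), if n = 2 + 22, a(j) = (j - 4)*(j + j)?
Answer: 185388/29 ≈ 6392.7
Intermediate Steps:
a(j) = 2*j*(-4 + j) (a(j) = (-4 + j)*(2*j) = 2*j*(-4 + j))
n = 24
b(-12)/(a(-4)/n - 69/(-72)) - 41*(-156) = -12/((2*(-4)*(-4 - 4))/24 - 69/(-72)) - 41*(-156) = -12/((2*(-4)*(-8))*(1/24) - 69*(-1/72)) + 6396 = -12/(64*(1/24) + 23/24) + 6396 = -12/(8/3 + 23/24) + 6396 = -12/29/8 + 6396 = -12*8/29 + 6396 = -96/29 + 6396 = 185388/29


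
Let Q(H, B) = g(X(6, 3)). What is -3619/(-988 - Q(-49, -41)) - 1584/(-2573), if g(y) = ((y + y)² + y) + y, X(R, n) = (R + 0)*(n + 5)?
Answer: 25626887/26501900 ≈ 0.96698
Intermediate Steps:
X(R, n) = R*(5 + n)
g(y) = 2*y + 4*y² (g(y) = ((2*y)² + y) + y = (4*y² + y) + y = (y + 4*y²) + y = 2*y + 4*y²)
Q(H, B) = 9312 (Q(H, B) = 2*(6*(5 + 3))*(1 + 2*(6*(5 + 3))) = 2*(6*8)*(1 + 2*(6*8)) = 2*48*(1 + 2*48) = 2*48*(1 + 96) = 2*48*97 = 9312)
-3619/(-988 - Q(-49, -41)) - 1584/(-2573) = -3619/(-988 - 1*9312) - 1584/(-2573) = -3619/(-988 - 9312) - 1584*(-1/2573) = -3619/(-10300) + 1584/2573 = -3619*(-1/10300) + 1584/2573 = 3619/10300 + 1584/2573 = 25626887/26501900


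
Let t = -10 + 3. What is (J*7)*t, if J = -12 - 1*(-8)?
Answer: 196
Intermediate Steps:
t = -7
J = -4 (J = -12 + 8 = -4)
(J*7)*t = -4*7*(-7) = -28*(-7) = 196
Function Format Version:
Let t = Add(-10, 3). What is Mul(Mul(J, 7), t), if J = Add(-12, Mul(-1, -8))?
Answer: 196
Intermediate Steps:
t = -7
J = -4 (J = Add(-12, 8) = -4)
Mul(Mul(J, 7), t) = Mul(Mul(-4, 7), -7) = Mul(-28, -7) = 196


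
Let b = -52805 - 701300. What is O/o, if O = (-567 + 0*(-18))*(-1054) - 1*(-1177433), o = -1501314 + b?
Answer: -1775051/2255419 ≈ -0.78702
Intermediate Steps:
b = -754105
o = -2255419 (o = -1501314 - 754105 = -2255419)
O = 1775051 (O = (-567 + 0)*(-1054) + 1177433 = -567*(-1054) + 1177433 = 597618 + 1177433 = 1775051)
O/o = 1775051/(-2255419) = 1775051*(-1/2255419) = -1775051/2255419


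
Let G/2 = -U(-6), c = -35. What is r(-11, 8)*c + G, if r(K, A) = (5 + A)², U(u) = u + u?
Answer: -5891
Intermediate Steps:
U(u) = 2*u
G = 24 (G = 2*(-2*(-6)) = 2*(-1*(-12)) = 2*12 = 24)
r(-11, 8)*c + G = (5 + 8)²*(-35) + 24 = 13²*(-35) + 24 = 169*(-35) + 24 = -5915 + 24 = -5891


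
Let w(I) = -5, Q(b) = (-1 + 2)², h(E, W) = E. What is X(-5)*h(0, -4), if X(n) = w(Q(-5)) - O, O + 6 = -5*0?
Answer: 0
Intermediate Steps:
Q(b) = 1 (Q(b) = 1² = 1)
O = -6 (O = -6 - 5*0 = -6 + 0 = -6)
X(n) = 1 (X(n) = -5 - 1*(-6) = -5 + 6 = 1)
X(-5)*h(0, -4) = 1*0 = 0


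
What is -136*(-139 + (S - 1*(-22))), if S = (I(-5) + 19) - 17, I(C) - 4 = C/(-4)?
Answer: 14926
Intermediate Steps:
I(C) = 4 - C/4 (I(C) = 4 + C/(-4) = 4 + C*(-¼) = 4 - C/4)
S = 29/4 (S = ((4 - ¼*(-5)) + 19) - 17 = ((4 + 5/4) + 19) - 17 = (21/4 + 19) - 17 = 97/4 - 17 = 29/4 ≈ 7.2500)
-136*(-139 + (S - 1*(-22))) = -136*(-139 + (29/4 - 1*(-22))) = -136*(-139 + (29/4 + 22)) = -136*(-139 + 117/4) = -136*(-439/4) = 14926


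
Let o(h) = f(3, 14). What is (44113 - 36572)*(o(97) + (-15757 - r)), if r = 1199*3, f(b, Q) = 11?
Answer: -145865563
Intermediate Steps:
o(h) = 11
r = 3597
(44113 - 36572)*(o(97) + (-15757 - r)) = (44113 - 36572)*(11 + (-15757 - 1*3597)) = 7541*(11 + (-15757 - 3597)) = 7541*(11 - 19354) = 7541*(-19343) = -145865563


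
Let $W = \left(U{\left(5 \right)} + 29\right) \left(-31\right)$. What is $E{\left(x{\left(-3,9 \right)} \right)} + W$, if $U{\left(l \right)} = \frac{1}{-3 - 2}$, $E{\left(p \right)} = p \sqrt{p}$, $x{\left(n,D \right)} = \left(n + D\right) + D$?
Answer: $- \frac{4464}{5} + 15 \sqrt{15} \approx -834.71$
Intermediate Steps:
$x{\left(n,D \right)} = n + 2 D$ ($x{\left(n,D \right)} = \left(D + n\right) + D = n + 2 D$)
$E{\left(p \right)} = p^{\frac{3}{2}}$
$U{\left(l \right)} = - \frac{1}{5}$ ($U{\left(l \right)} = \frac{1}{-5} = - \frac{1}{5}$)
$W = - \frac{4464}{5}$ ($W = \left(- \frac{1}{5} + 29\right) \left(-31\right) = \frac{144}{5} \left(-31\right) = - \frac{4464}{5} \approx -892.8$)
$E{\left(x{\left(-3,9 \right)} \right)} + W = \left(-3 + 2 \cdot 9\right)^{\frac{3}{2}} - \frac{4464}{5} = \left(-3 + 18\right)^{\frac{3}{2}} - \frac{4464}{5} = 15^{\frac{3}{2}} - \frac{4464}{5} = 15 \sqrt{15} - \frac{4464}{5} = - \frac{4464}{5} + 15 \sqrt{15}$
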